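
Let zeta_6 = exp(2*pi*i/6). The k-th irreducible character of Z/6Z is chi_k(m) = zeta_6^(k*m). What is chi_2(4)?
chi_2(4) = zeta_6^8 = exp(2*I*pi/3)

Why: chi_2(4) = zeta_6^(2*4) = zeta_6^8. Since zeta_6^6 = 1, this equals zeta_6^2 = exp(2*pi*i*2/6) = exp(2*I*pi/3).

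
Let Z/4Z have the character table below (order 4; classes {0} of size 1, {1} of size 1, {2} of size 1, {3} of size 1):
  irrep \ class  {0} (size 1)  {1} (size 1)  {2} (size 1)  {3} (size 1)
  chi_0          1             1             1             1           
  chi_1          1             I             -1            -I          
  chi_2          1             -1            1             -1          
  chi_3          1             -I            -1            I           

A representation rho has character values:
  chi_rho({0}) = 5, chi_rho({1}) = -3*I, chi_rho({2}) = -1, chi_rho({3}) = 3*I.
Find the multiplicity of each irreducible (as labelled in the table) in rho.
Multiplicities: chi_0: 1, chi_1: 0, chi_2: 1, chi_3: 3.

Details: Use <chi_rho, chi> = (1/|G|) sum_C |C| * chi_rho(C) * conj(chi(C)) with |G| = 4 for each irreducible chi in the table:
  <chi_rho, chi_0> = (1/4)[1*(5)*conj(1) + 1*(-3*I)*conj(1) + 1*(-1)*conj(1) + 1*(3*I)*conj(1)]
      = (1/4)[(5) + (-3*I) + (-1) + (3*I)] = 4/4 = 1
  <chi_rho, chi_1> = (1/4)[1*(5)*conj(1) + 1*(-3*I)*conj(I) + 1*(-1)*conj(-1) + 1*(3*I)*conj(-I)]
      = (1/4)[(5) + (-3) + (1) + (-3)] = 0/4 = 0
  <chi_rho, chi_2> = (1/4)[1*(5)*conj(1) + 1*(-3*I)*conj(-1) + 1*(-1)*conj(1) + 1*(3*I)*conj(-1)]
      = (1/4)[(5) + (3*I) + (-1) + (-3*I)] = 4/4 = 1
  <chi_rho, chi_3> = (1/4)[1*(5)*conj(1) + 1*(-3*I)*conj(-I) + 1*(-1)*conj(-1) + 1*(3*I)*conj(I)]
      = (1/4)[(5) + (3) + (1) + (3)] = 12/4 = 3
(Exp terms are combined using exp(i*s)*conj(exp(i*t)) = exp(i*(s-t)), and sums of them are collapsed using the identity that for every m > 1 the m distinct m-th roots of unity sum to 0, e.g. 1 + exp(2*I*pi/3) + exp(-2*I*pi/3) = 0.)
Dimension check: dim(rho) = sum (mult * dim) = 1*1 + 0*1 + 1*1 + 3*1 = 5 = chi_rho(e) = 5.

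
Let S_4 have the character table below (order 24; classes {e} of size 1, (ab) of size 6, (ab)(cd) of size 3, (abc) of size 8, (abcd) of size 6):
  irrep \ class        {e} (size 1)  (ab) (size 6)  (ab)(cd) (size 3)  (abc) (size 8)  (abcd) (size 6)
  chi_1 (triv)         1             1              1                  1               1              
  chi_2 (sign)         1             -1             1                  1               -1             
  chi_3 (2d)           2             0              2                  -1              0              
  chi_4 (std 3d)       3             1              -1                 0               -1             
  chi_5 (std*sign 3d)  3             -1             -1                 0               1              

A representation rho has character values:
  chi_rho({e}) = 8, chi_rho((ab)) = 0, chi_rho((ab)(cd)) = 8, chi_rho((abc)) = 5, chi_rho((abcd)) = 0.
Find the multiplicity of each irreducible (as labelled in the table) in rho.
Multiplicities: chi_1: 3, chi_2: 3, chi_3: 1, chi_4: 0, chi_5: 0.

Explanation: Use <chi_rho, chi> = (1/|G|) sum_C |C| * chi_rho(C) * conj(chi(C)) with |G| = 24 for each irreducible chi in the table:
  <chi_rho, chi_1> = (1/24)[1*(8)*conj(1) + 6*(0)*conj(1) + 3*(8)*conj(1) + 8*(5)*conj(1) + 6*(0)*conj(1)]
      = (1/24)[(8) + (0) + (24) + (40) + (0)] = 72/24 = 3
  <chi_rho, chi_2> = (1/24)[1*(8)*conj(1) + 6*(0)*conj(-1) + 3*(8)*conj(1) + 8*(5)*conj(1) + 6*(0)*conj(-1)]
      = (1/24)[(8) + (0) + (24) + (40) + (0)] = 72/24 = 3
  <chi_rho, chi_3> = (1/24)[1*(8)*conj(2) + 6*(0)*conj(0) + 3*(8)*conj(2) + 8*(5)*conj(-1) + 6*(0)*conj(0)]
      = (1/24)[(16) + (0) + (48) + (-40) + (0)] = 24/24 = 1
  <chi_rho, chi_4> = (1/24)[1*(8)*conj(3) + 6*(0)*conj(1) + 3*(8)*conj(-1) + 8*(5)*conj(0) + 6*(0)*conj(-1)]
      = (1/24)[(24) + (0) + (-24) + (0) + (0)] = 0/24 = 0
  <chi_rho, chi_5> = (1/24)[1*(8)*conj(3) + 6*(0)*conj(-1) + 3*(8)*conj(-1) + 8*(5)*conj(0) + 6*(0)*conj(1)]
      = (1/24)[(24) + (0) + (-24) + (0) + (0)] = 0/24 = 0
Dimension check: dim(rho) = sum (mult * dim) = 3*1 + 3*1 + 1*2 + 0*3 + 0*3 = 8 = chi_rho(e) = 8.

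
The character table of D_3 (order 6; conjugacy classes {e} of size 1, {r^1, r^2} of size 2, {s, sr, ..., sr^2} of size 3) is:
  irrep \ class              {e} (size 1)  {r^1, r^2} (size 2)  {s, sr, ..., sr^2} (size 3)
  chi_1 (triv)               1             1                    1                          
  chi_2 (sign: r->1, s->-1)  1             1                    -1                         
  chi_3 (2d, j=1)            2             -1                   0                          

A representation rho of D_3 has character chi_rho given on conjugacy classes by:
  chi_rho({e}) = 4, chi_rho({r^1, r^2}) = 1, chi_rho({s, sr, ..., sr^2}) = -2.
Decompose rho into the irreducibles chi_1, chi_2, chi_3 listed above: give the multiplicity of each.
Multiplicities: chi_1: 0, chi_2: 2, chi_3: 1.

Why: Use <chi_rho, chi> = (1/|G|) sum_C |C| * chi_rho(C) * conj(chi(C)) with |G| = 6 for each irreducible chi in the table:
  <chi_rho, chi_1> = (1/6)[1*(4)*conj(1) + 2*(1)*conj(1) + 3*(-2)*conj(1)]
      = (1/6)[(4) + (2) + (-6)] = 0/6 = 0
  <chi_rho, chi_2> = (1/6)[1*(4)*conj(1) + 2*(1)*conj(1) + 3*(-2)*conj(-1)]
      = (1/6)[(4) + (2) + (6)] = 12/6 = 2
  <chi_rho, chi_3> = (1/6)[1*(4)*conj(2) + 2*(1)*conj(-1) + 3*(-2)*conj(0)]
      = (1/6)[(8) + (-2) + (0)] = 6/6 = 1
Dimension check: dim(rho) = sum (mult * dim) = 0*1 + 2*1 + 1*2 = 4 = chi_rho(e) = 4.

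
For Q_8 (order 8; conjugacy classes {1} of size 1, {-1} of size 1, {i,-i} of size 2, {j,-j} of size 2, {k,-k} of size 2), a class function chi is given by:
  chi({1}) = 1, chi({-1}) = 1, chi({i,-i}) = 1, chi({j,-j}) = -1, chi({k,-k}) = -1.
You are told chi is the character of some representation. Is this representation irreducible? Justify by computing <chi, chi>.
Irreducible: <chi, chi> = 1.

Working: <chi, chi> = (1/|G|) sum_C |C| * |chi(C)|^2 = (1/8)[1*|1|^2 + 1*|1|^2 + 2*|1|^2 + 2*|-1|^2 + 2*|-1|^2]
  = (1/8)[(1) + (1) + (2) + (2) + (2)] = 8/8 = 1.
A character is irreducible iff <chi, chi> = 1, so this representation is irreducible.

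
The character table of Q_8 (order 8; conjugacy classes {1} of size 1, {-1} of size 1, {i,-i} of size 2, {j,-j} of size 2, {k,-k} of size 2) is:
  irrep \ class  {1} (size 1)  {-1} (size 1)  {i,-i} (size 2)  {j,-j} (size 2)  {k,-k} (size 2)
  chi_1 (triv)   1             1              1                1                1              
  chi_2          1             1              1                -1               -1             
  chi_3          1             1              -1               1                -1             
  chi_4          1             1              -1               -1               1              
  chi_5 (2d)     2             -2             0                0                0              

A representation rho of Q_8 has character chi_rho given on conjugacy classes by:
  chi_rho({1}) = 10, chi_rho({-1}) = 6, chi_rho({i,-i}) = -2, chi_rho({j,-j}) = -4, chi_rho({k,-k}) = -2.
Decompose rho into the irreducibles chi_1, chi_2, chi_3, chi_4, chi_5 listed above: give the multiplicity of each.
Multiplicities: chi_1: 0, chi_2: 3, chi_3: 2, chi_4: 3, chi_5: 1.

Reasoning: Use <chi_rho, chi> = (1/|G|) sum_C |C| * chi_rho(C) * conj(chi(C)) with |G| = 8 for each irreducible chi in the table:
  <chi_rho, chi_1> = (1/8)[1*(10)*conj(1) + 1*(6)*conj(1) + 2*(-2)*conj(1) + 2*(-4)*conj(1) + 2*(-2)*conj(1)]
      = (1/8)[(10) + (6) + (-4) + (-8) + (-4)] = 0/8 = 0
  <chi_rho, chi_2> = (1/8)[1*(10)*conj(1) + 1*(6)*conj(1) + 2*(-2)*conj(1) + 2*(-4)*conj(-1) + 2*(-2)*conj(-1)]
      = (1/8)[(10) + (6) + (-4) + (8) + (4)] = 24/8 = 3
  <chi_rho, chi_3> = (1/8)[1*(10)*conj(1) + 1*(6)*conj(1) + 2*(-2)*conj(-1) + 2*(-4)*conj(1) + 2*(-2)*conj(-1)]
      = (1/8)[(10) + (6) + (4) + (-8) + (4)] = 16/8 = 2
  <chi_rho, chi_4> = (1/8)[1*(10)*conj(1) + 1*(6)*conj(1) + 2*(-2)*conj(-1) + 2*(-4)*conj(-1) + 2*(-2)*conj(1)]
      = (1/8)[(10) + (6) + (4) + (8) + (-4)] = 24/8 = 3
  <chi_rho, chi_5> = (1/8)[1*(10)*conj(2) + 1*(6)*conj(-2) + 2*(-2)*conj(0) + 2*(-4)*conj(0) + 2*(-2)*conj(0)]
      = (1/8)[(20) + (-12) + (0) + (0) + (0)] = 8/8 = 1
Dimension check: dim(rho) = sum (mult * dim) = 0*1 + 3*1 + 2*1 + 3*1 + 1*2 = 10 = chi_rho(e) = 10.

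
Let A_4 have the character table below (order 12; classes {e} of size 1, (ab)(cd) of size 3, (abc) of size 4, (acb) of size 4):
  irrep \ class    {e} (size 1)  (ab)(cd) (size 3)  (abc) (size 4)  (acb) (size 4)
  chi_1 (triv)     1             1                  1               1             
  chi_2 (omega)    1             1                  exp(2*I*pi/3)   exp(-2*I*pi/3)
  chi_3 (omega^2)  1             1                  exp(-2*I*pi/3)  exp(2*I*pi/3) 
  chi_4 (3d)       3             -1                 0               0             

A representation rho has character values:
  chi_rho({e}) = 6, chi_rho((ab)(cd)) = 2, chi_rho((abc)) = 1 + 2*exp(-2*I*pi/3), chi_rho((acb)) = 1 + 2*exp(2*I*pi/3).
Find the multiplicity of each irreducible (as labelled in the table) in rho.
Multiplicities: chi_1: 1, chi_2: 0, chi_3: 2, chi_4: 1.

Reasoning: Use <chi_rho, chi> = (1/|G|) sum_C |C| * chi_rho(C) * conj(chi(C)) with |G| = 12 for each irreducible chi in the table:
  <chi_rho, chi_1> = (1/12)[1*(6)*conj(1) + 3*(2)*conj(1) + 4*(1 + 2*exp(-2*I*pi/3))*conj(1) + 4*(1 + 2*exp(2*I*pi/3))*conj(1)]
      = (1/12)[(6) + (6) + (4 + 8*exp(-2*I*pi/3)) + (4 + 8*exp(2*I*pi/3))] = 12/12 = 1
  <chi_rho, chi_2> = (1/12)[1*(6)*conj(1) + 3*(2)*conj(1) + 4*(1 + 2*exp(-2*I*pi/3))*conj(exp(2*I*pi/3)) + 4*(1 + 2*exp(2*I*pi/3))*conj(exp(-2*I*pi/3))]
      = (1/12)[(6) + (6) + (4*exp(-2*I*pi/3) + 8*exp(2*I*pi/3)) + (8*exp(-2*I*pi/3) + 4*exp(2*I*pi/3))] = 0/12 = 0
  <chi_rho, chi_3> = (1/12)[1*(6)*conj(1) + 3*(2)*conj(1) + 4*(1 + 2*exp(-2*I*pi/3))*conj(exp(-2*I*pi/3)) + 4*(1 + 2*exp(2*I*pi/3))*conj(exp(2*I*pi/3))]
      = (1/12)[(6) + (6) + (8 + 4*exp(2*I*pi/3)) + (8 + 4*exp(-2*I*pi/3))] = 24/12 = 2
  <chi_rho, chi_4> = (1/12)[1*(6)*conj(3) + 3*(2)*conj(-1) + 4*(1 + 2*exp(-2*I*pi/3))*conj(0) + 4*(1 + 2*exp(2*I*pi/3))*conj(0)]
      = (1/12)[(18) + (-6) + (0) + (0)] = 12/12 = 1
(Exp terms are combined using exp(i*s)*conj(exp(i*t)) = exp(i*(s-t)), and sums of them are collapsed using the identity that for every m > 1 the m distinct m-th roots of unity sum to 0, e.g. 1 + exp(2*I*pi/3) + exp(-2*I*pi/3) = 0.)
Dimension check: dim(rho) = sum (mult * dim) = 1*1 + 0*1 + 2*1 + 1*3 = 6 = chi_rho(e) = 6.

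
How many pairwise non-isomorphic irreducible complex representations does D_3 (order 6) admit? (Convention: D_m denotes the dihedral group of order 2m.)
3

Why: The number of irreducible complex representations of a finite group equals its number of conjugacy classes. D_3 has 3 conjugacy classes ((n+3)/2 for n odd), so D_3 (order 6) has exactly 3 irreducible complex representations.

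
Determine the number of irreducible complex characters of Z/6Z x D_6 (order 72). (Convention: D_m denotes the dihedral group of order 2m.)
36

Reasoning: The number of irreducible complex representations of a finite group equals its number of conjugacy classes. For a direct product, #classes(G x H) = #classes(G) * #classes(H). Z/6Z has 6 classes (abelian), D_6 has 6 classes, so 6 * 6 = 36, so Z/6Z x D_6 (order 72) has exactly 36 irreducible complex representations.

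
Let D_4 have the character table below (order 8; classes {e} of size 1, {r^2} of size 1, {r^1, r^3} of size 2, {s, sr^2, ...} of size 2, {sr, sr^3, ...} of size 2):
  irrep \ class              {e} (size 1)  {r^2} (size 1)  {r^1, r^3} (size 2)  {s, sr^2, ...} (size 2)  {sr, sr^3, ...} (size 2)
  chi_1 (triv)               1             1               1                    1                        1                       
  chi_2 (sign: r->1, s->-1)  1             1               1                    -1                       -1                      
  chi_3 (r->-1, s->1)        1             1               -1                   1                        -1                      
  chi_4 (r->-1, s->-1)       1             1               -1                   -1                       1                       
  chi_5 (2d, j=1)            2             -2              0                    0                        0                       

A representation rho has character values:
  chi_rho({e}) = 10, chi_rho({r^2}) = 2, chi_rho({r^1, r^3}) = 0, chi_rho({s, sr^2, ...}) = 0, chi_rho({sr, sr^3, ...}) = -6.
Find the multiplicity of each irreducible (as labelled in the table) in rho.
Multiplicities: chi_1: 0, chi_2: 3, chi_3: 3, chi_4: 0, chi_5: 2.

Explanation: Use <chi_rho, chi> = (1/|G|) sum_C |C| * chi_rho(C) * conj(chi(C)) with |G| = 8 for each irreducible chi in the table:
  <chi_rho, chi_1> = (1/8)[1*(10)*conj(1) + 1*(2)*conj(1) + 2*(0)*conj(1) + 2*(0)*conj(1) + 2*(-6)*conj(1)]
      = (1/8)[(10) + (2) + (0) + (0) + (-12)] = 0/8 = 0
  <chi_rho, chi_2> = (1/8)[1*(10)*conj(1) + 1*(2)*conj(1) + 2*(0)*conj(1) + 2*(0)*conj(-1) + 2*(-6)*conj(-1)]
      = (1/8)[(10) + (2) + (0) + (0) + (12)] = 24/8 = 3
  <chi_rho, chi_3> = (1/8)[1*(10)*conj(1) + 1*(2)*conj(1) + 2*(0)*conj(-1) + 2*(0)*conj(1) + 2*(-6)*conj(-1)]
      = (1/8)[(10) + (2) + (0) + (0) + (12)] = 24/8 = 3
  <chi_rho, chi_4> = (1/8)[1*(10)*conj(1) + 1*(2)*conj(1) + 2*(0)*conj(-1) + 2*(0)*conj(-1) + 2*(-6)*conj(1)]
      = (1/8)[(10) + (2) + (0) + (0) + (-12)] = 0/8 = 0
  <chi_rho, chi_5> = (1/8)[1*(10)*conj(2) + 1*(2)*conj(-2) + 2*(0)*conj(0) + 2*(0)*conj(0) + 2*(-6)*conj(0)]
      = (1/8)[(20) + (-4) + (0) + (0) + (0)] = 16/8 = 2
Dimension check: dim(rho) = sum (mult * dim) = 0*1 + 3*1 + 3*1 + 0*1 + 2*2 = 10 = chi_rho(e) = 10.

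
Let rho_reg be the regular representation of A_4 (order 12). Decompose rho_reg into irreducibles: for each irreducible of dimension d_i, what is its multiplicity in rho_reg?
Each irreducible V_i of dimension d_i appears with multiplicity d_i, i.e. rho_reg = (direct sum over all irreducibles V_i) d_i V_i. The irreducible dimensions for A_4 are 1, 1, 1, 3: 3 irreducibles of dimension 1, each with multiplicity 1; 1 irreducible of dimension 3, with multiplicity 3. Total dimension 3*1*1 + 1*3*3 = 12 = |G|.

Proof sketch: General theorem: in the regular representation of a finite group G, each irreducible appears with multiplicity equal to its dimension. Check: dim(rho_reg) = sum d_i^2 = 1 + 1 + 1 + 9 = 12 = |G|.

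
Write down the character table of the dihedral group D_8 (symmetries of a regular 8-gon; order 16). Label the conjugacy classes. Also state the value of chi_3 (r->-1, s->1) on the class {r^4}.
Conjugacy classes: {e} of size 1, {r^4} of size 1, {r^1, r^7} of size 2, {r^2, r^6} of size 2, {r^3, r^5} of size 2, {s, sr^2, ...} of size 4, {sr, sr^3, ...} of size 4.
Character table:
  irrep \ class              {e} (size 1)  {r^4} (size 1)  {r^1, r^7} (size 2)  {r^2, r^6} (size 2)  {r^3, r^5} (size 2)  {s, sr^2, ...} (size 4)  {sr, sr^3, ...} (size 4)
  chi_1 (triv)               1             1               1                    1                    1                    1                        1                       
  chi_2 (sign: r->1, s->-1)  1             1               1                    1                    1                    -1                       -1                      
  chi_3 (r->-1, s->1)        1             1               -1                   1                    -1                   1                        -1                      
  chi_4 (r->-1, s->-1)       1             1               -1                   1                    -1                   -1                       1                       
  chi_5 (2d, j=1)            2             -2              sqrt(2)              0                    -sqrt(2)             0                        0                       
  chi_6 (2d, j=2)            2             2               0                    -2                   0                    0                        0                       
  chi_7 (2d, j=3)            2             -2              -sqrt(2)             0                    sqrt(2)              0                        0                       

Spot check: chi_3 (r->-1, s->1) on {r^4} = 1.

Reasoning: D_8 has order 2*8 = 16 with 7 conjugacy classes, hence 7 irreducibles. Sum of squared dims 1 + 1 + 1 + 1 + 4 + 4 + 4 = 16 = |G|. Linear characters come from the abelianisation; the 2-dimensional irreps have character r^k -> 2*cos(2*pi*j*k/8), reflections -> 0.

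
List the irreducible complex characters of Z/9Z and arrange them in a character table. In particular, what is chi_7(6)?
Character table of Z/9Z (irreps indexed chi_0,...,chi_8 with chi_k(m) = zeta_9^(k*m), zeta_9 = exp(2*pi*i/9)):
  irrep \ class  {0} (size 1)  {1} (size 1)    {2} (size 1)    {3} (size 1)    {4} (size 1)    {5} (size 1)    {6} (size 1)    {7} (size 1)    {8} (size 1)  
  chi_0          1             1               1               1               1               1               1               1               1             
  chi_1          1             exp(2*I*pi/9)   exp(4*I*pi/9)   exp(2*I*pi/3)   exp(8*I*pi/9)   exp(-8*I*pi/9)  exp(-2*I*pi/3)  exp(-4*I*pi/9)  exp(-2*I*pi/9)
  chi_2          1             exp(4*I*pi/9)   exp(8*I*pi/9)   exp(-2*I*pi/3)  exp(-2*I*pi/9)  exp(2*I*pi/9)   exp(2*I*pi/3)   exp(-8*I*pi/9)  exp(-4*I*pi/9)
  chi_3          1             exp(2*I*pi/3)   exp(-2*I*pi/3)  1               exp(2*I*pi/3)   exp(-2*I*pi/3)  1               exp(2*I*pi/3)   exp(-2*I*pi/3)
  chi_4          1             exp(8*I*pi/9)   exp(-2*I*pi/9)  exp(2*I*pi/3)   exp(-4*I*pi/9)  exp(4*I*pi/9)   exp(-2*I*pi/3)  exp(2*I*pi/9)   exp(-8*I*pi/9)
  chi_5          1             exp(-8*I*pi/9)  exp(2*I*pi/9)   exp(-2*I*pi/3)  exp(4*I*pi/9)   exp(-4*I*pi/9)  exp(2*I*pi/3)   exp(-2*I*pi/9)  exp(8*I*pi/9) 
  chi_6          1             exp(-2*I*pi/3)  exp(2*I*pi/3)   1               exp(-2*I*pi/3)  exp(2*I*pi/3)   1               exp(-2*I*pi/3)  exp(2*I*pi/3) 
  chi_7          1             exp(-4*I*pi/9)  exp(-8*I*pi/9)  exp(2*I*pi/3)   exp(2*I*pi/9)   exp(-2*I*pi/9)  exp(-2*I*pi/3)  exp(8*I*pi/9)   exp(4*I*pi/9) 
  chi_8          1             exp(-2*I*pi/9)  exp(-4*I*pi/9)  exp(-2*I*pi/3)  exp(-8*I*pi/9)  exp(8*I*pi/9)   exp(2*I*pi/3)   exp(4*I*pi/9)   exp(2*I*pi/9) 

Spot check: chi_7(6) = zeta_9^(7*6) = zeta_9^42 = exp(-2*I*pi/3).

Derivation: Z/9Z is abelian, so all 9 irreducible complex representations are 1-dimensional. They are given by chi_k(m) = zeta_9^(k*m) for k = 0,...,8. Row orthogonality: sum_m chi_k(m) conj(chi_l(m)) = 9 * [k = l].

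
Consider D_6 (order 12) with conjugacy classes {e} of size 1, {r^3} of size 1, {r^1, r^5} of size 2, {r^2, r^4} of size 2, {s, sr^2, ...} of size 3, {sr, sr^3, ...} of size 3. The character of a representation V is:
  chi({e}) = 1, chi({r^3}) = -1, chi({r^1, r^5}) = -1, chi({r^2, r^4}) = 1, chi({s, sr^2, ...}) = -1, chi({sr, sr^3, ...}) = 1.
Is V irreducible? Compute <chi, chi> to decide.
Irreducible: <chi, chi> = 1.

Solution. <chi, chi> = (1/|G|) sum_C |C| * |chi(C)|^2 = (1/12)[1*|1|^2 + 1*|-1|^2 + 2*|-1|^2 + 2*|1|^2 + 3*|-1|^2 + 3*|1|^2]
  = (1/12)[(1) + (1) + (2) + (2) + (3) + (3)] = 12/12 = 1.
A character is irreducible iff <chi, chi> = 1, so this representation is irreducible.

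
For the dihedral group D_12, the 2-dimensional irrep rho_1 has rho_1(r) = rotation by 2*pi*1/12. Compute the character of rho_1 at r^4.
chi_{rho_1}(r^4) = 2*cos(2*pi*1*4/12) = -1

Explanation: rho_1(r^4) is rotation by angle 2*pi*1*4/12, whose trace is 2*cos(2*pi*1*4/12) = -1.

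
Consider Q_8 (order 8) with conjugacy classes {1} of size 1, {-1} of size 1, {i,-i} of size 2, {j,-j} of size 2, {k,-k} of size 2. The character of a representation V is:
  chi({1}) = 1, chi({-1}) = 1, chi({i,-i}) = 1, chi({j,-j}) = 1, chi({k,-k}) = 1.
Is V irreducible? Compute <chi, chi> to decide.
Irreducible: <chi, chi> = 1.

Derivation: <chi, chi> = (1/|G|) sum_C |C| * |chi(C)|^2 = (1/8)[1*|1|^2 + 1*|1|^2 + 2*|1|^2 + 2*|1|^2 + 2*|1|^2]
  = (1/8)[(1) + (1) + (2) + (2) + (2)] = 8/8 = 1.
A character is irreducible iff <chi, chi> = 1, so this representation is irreducible.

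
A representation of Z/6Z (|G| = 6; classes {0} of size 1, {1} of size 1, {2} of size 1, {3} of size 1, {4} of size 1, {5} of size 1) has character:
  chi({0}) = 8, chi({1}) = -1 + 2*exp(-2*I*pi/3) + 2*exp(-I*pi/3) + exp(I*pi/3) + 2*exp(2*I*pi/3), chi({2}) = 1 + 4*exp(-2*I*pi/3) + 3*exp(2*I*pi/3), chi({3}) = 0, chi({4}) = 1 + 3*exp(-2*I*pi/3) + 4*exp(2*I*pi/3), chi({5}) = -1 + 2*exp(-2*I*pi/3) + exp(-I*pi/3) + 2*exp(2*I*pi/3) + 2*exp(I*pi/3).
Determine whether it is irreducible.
Not irreducible (reducible): <chi, chi> = 14 > 1.

Working: <chi, chi> = (1/|G|) sum_C |C| * |chi(C)|^2 = (1/6)[1*|8|^2 + 1*|-1 + 2*exp(-2*I*pi/3) + 2*exp(-I*pi/3) + exp(I*pi/3) + 2*exp(2*I*pi/3)|^2 + 1*|1 + 4*exp(-2*I*pi/3) + 3*exp(2*I*pi/3)|^2 + 1*|0|^2 + 1*|1 + 3*exp(-2*I*pi/3) + 4*exp(2*I*pi/3)|^2 + 1*|-1 + 2*exp(-2*I*pi/3) + exp(-I*pi/3) + 2*exp(2*I*pi/3) + 2*exp(I*pi/3)|^2]
  = (1/6)[(64) + (3) + (7) + (0) + (7) + (3)] = 84/6 = 14.
(Exp terms are combined using exp(i*s)*conj(exp(i*t)) = exp(i*(s-t)), and sums of them are collapsed using the identity that for every m > 1 the m distinct m-th roots of unity sum to 0, e.g. 1 + exp(2*I*pi/3) + exp(-2*I*pi/3) = 0.)
A character is irreducible iff <chi, chi> = 1, so this representation is reducible.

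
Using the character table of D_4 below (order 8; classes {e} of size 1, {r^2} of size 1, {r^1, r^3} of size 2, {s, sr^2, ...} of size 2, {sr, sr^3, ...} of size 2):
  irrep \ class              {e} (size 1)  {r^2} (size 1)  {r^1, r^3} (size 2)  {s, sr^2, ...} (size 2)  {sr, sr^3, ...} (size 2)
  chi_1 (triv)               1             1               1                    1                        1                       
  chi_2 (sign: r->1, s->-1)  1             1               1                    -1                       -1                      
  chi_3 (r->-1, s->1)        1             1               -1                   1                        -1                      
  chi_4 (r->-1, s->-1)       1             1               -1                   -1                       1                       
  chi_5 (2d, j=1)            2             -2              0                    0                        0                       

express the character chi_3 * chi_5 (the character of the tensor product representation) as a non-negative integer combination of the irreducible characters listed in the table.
chi_3 tensor chi_5 = chi_5 (all other irreducibles have multiplicity 0).

Details: The character of a tensor product is the pointwise product (chi_3 * chi_5)(C) = chi_3(C) * chi_5(C):
  {e}: (1)*(2), {r^2}: (1)*(-2), {r^1, r^3}: (-1)*(0), {s, sr^2, ...}: (1)*(0), {sr, sr^3, ...}: (-1)*(0)
so (chi_3 * chi_5) takes values
  {e} -> 2, {r^2} -> -2, {r^1, r^3} -> 0, {s, sr^2, ...} -> 0, {sr, sr^3, ...} -> 0.
Now take the inner product of this character with each irreducible chi from the table, <chi_3*chi_5, chi> = (1/8) sum_C |C| (chi_3*chi_5)(C) conj(chi(C)):
  <chi_3*chi_5, chi_1> = (1/8)[1*(2)*conj(1) + 1*(-2)*conj(1) + 2*(0)*conj(1) + 2*(0)*conj(1) + 2*(0)*conj(1)]
      = (1/8)[(2) + (-2) + (0) + (0) + (0)] = 0/8 = 0
  <chi_3*chi_5, chi_2> = (1/8)[1*(2)*conj(1) + 1*(-2)*conj(1) + 2*(0)*conj(1) + 2*(0)*conj(-1) + 2*(0)*conj(-1)]
      = (1/8)[(2) + (-2) + (0) + (0) + (0)] = 0/8 = 0
  <chi_3*chi_5, chi_3> = (1/8)[1*(2)*conj(1) + 1*(-2)*conj(1) + 2*(0)*conj(-1) + 2*(0)*conj(1) + 2*(0)*conj(-1)]
      = (1/8)[(2) + (-2) + (0) + (0) + (0)] = 0/8 = 0
  <chi_3*chi_5, chi_4> = (1/8)[1*(2)*conj(1) + 1*(-2)*conj(1) + 2*(0)*conj(-1) + 2*(0)*conj(-1) + 2*(0)*conj(1)]
      = (1/8)[(2) + (-2) + (0) + (0) + (0)] = 0/8 = 0
  <chi_3*chi_5, chi_5> = (1/8)[1*(2)*conj(2) + 1*(-2)*conj(-2) + 2*(0)*conj(0) + 2*(0)*conj(0) + 2*(0)*conj(0)]
      = (1/8)[(4) + (4) + (0) + (0) + (0)] = 8/8 = 1
Hence the multiplicities are chi_5: 1. Dimension check: dim(chi_3)*dim(chi_5) = 1*2 = 2 and sum (mult * dim) = 1*2 = 2.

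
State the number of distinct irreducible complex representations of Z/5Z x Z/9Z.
45

Derivation: The number of irreducible complex representations of a finite group equals its number of conjugacy classes. Z/5Z x Z/9Z is abelian of order 45, so every element is its own conjugacy class: 45 classes, so Z/5Z x Z/9Z (order 45) has exactly 45 irreducible complex representations.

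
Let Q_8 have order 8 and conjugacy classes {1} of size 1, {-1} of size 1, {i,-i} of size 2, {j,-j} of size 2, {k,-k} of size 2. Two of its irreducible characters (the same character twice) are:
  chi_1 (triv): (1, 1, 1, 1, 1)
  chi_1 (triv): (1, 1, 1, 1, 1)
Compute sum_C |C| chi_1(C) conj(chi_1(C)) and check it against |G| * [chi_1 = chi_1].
Sum = 8 = |G| = 8; so <chi_1, chi_1> = 1 (norm-1 confirms irreducibility).

Why: Compute term by term over conjugacy classes (|C| * chi_1(C) * conj(chi_1(C))):
  1*(1)*conj(1) + 1*(1)*conj(1) + 2*(1)*conj(1) + 2*(1)*conj(1) + 2*(1)*conj(1)
  = (1) + (1) + (2) + (2) + (2)
  = 8.
Dividing by |G| = 8 gives 8/8 = 1, matching the row-orthogonality relation <chi_1, chi_1> = [chi_1 = chi_1].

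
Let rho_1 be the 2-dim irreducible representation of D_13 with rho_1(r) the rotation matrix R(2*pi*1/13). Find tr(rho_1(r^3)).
chi_{rho_1}(r^3) = 2*cos(2*pi*1*3/13) = 2*cos(6*pi/13)

Proof sketch: rho_1(r^3) is rotation by angle 2*pi*1*3/13, whose trace is 2*cos(2*pi*1*3/13) = 2*cos(6*pi/13).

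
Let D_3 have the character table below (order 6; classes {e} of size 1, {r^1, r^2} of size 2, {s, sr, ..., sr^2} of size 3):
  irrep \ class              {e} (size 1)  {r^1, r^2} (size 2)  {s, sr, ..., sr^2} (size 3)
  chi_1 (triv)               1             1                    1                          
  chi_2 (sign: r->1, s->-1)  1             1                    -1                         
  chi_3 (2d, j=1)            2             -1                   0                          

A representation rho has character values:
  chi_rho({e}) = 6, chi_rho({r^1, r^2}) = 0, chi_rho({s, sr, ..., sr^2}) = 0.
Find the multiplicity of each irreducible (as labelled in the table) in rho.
Multiplicities: chi_1: 1, chi_2: 1, chi_3: 2.

Derivation: Use <chi_rho, chi> = (1/|G|) sum_C |C| * chi_rho(C) * conj(chi(C)) with |G| = 6 for each irreducible chi in the table:
  <chi_rho, chi_1> = (1/6)[1*(6)*conj(1) + 2*(0)*conj(1) + 3*(0)*conj(1)]
      = (1/6)[(6) + (0) + (0)] = 6/6 = 1
  <chi_rho, chi_2> = (1/6)[1*(6)*conj(1) + 2*(0)*conj(1) + 3*(0)*conj(-1)]
      = (1/6)[(6) + (0) + (0)] = 6/6 = 1
  <chi_rho, chi_3> = (1/6)[1*(6)*conj(2) + 2*(0)*conj(-1) + 3*(0)*conj(0)]
      = (1/6)[(12) + (0) + (0)] = 12/6 = 2
Dimension check: dim(rho) = sum (mult * dim) = 1*1 + 1*1 + 2*2 = 6 = chi_rho(e) = 6.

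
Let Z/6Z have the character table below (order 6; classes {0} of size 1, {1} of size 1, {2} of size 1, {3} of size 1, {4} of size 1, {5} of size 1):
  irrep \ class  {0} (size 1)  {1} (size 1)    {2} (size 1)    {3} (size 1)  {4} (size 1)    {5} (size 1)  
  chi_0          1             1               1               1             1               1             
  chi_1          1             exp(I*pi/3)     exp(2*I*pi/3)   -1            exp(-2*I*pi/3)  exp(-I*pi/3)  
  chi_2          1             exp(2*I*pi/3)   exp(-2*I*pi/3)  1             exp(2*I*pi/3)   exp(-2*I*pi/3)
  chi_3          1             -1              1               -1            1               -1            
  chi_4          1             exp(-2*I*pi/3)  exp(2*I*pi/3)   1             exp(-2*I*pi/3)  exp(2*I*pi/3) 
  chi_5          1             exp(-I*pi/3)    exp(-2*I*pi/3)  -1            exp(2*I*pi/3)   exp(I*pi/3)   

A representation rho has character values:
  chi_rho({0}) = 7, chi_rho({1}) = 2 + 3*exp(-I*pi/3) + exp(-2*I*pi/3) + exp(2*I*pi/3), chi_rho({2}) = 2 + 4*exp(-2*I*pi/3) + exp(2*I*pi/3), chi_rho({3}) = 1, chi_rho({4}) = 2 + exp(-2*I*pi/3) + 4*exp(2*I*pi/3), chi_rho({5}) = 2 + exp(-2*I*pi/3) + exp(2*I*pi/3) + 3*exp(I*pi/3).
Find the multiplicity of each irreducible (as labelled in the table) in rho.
Multiplicities: chi_0: 2, chi_1: 0, chi_2: 1, chi_3: 0, chi_4: 1, chi_5: 3.

Why: Use <chi_rho, chi> = (1/|G|) sum_C |C| * chi_rho(C) * conj(chi(C)) with |G| = 6 for each irreducible chi in the table:
  <chi_rho, chi_0> = (1/6)[1*(7)*conj(1) + 1*(2 + 3*exp(-I*pi/3) + exp(-2*I*pi/3) + exp(2*I*pi/3))*conj(1) + 1*(2 + 4*exp(-2*I*pi/3) + exp(2*I*pi/3))*conj(1) + 1*(1)*conj(1) + 1*(2 + exp(-2*I*pi/3) + 4*exp(2*I*pi/3))*conj(1) + 1*(2 + exp(-2*I*pi/3) + exp(2*I*pi/3) + 3*exp(I*pi/3))*conj(1)]
      = (1/6)[(7) + (2 + 3*exp(-I*pi/3) + exp(-2*I*pi/3) + exp(2*I*pi/3)) + (2 + 4*exp(-2*I*pi/3) + exp(2*I*pi/3)) + (1) + (2 + exp(-2*I*pi/3) + 4*exp(2*I*pi/3)) + (2 + exp(-2*I*pi/3) + exp(2*I*pi/3) + 3*exp(I*pi/3))] = 12/6 = 2
  <chi_rho, chi_1> = (1/6)[1*(7)*conj(1) + 1*(2 + 3*exp(-I*pi/3) + exp(-2*I*pi/3) + exp(2*I*pi/3))*conj(exp(I*pi/3)) + 1*(2 + 4*exp(-2*I*pi/3) + exp(2*I*pi/3))*conj(exp(2*I*pi/3)) + 1*(1)*conj(-1) + 1*(2 + exp(-2*I*pi/3) + 4*exp(2*I*pi/3))*conj(exp(-2*I*pi/3)) + 1*(2 + exp(-2*I*pi/3) + exp(2*I*pi/3) + 3*exp(I*pi/3))*conj(exp(-I*pi/3))]
      = (1/6)[(7) + (-1 + 3*exp(-2*I*pi/3) + 2*exp(-I*pi/3) + exp(I*pi/3)) + (1 + 2*exp(-2*I*pi/3) + 4*exp(2*I*pi/3)) + (-1) + (1 + 4*exp(-2*I*pi/3) + 2*exp(2*I*pi/3)) + (-1 + exp(-I*pi/3) + 2*exp(I*pi/3) + 3*exp(2*I*pi/3))] = 0/6 = 0
  <chi_rho, chi_2> = (1/6)[1*(7)*conj(1) + 1*(2 + 3*exp(-I*pi/3) + exp(-2*I*pi/3) + exp(2*I*pi/3))*conj(exp(2*I*pi/3)) + 1*(2 + 4*exp(-2*I*pi/3) + exp(2*I*pi/3))*conj(exp(-2*I*pi/3)) + 1*(1)*conj(1) + 1*(2 + exp(-2*I*pi/3) + 4*exp(2*I*pi/3))*conj(exp(2*I*pi/3)) + 1*(2 + exp(-2*I*pi/3) + exp(2*I*pi/3) + 3*exp(I*pi/3))*conj(exp(-2*I*pi/3))]
      = (1/6)[(7) + (-2 + 2*exp(-2*I*pi/3) + exp(2*I*pi/3)) + (4 + exp(-2*I*pi/3) + 2*exp(2*I*pi/3)) + (1) + (4 + 2*exp(-2*I*pi/3) + exp(2*I*pi/3)) + (-2 + exp(-2*I*pi/3) + 2*exp(2*I*pi/3))] = 6/6 = 1
  <chi_rho, chi_3> = (1/6)[1*(7)*conj(1) + 1*(2 + 3*exp(-I*pi/3) + exp(-2*I*pi/3) + exp(2*I*pi/3))*conj(-1) + 1*(2 + 4*exp(-2*I*pi/3) + exp(2*I*pi/3))*conj(1) + 1*(1)*conj(-1) + 1*(2 + exp(-2*I*pi/3) + 4*exp(2*I*pi/3))*conj(1) + 1*(2 + exp(-2*I*pi/3) + exp(2*I*pi/3) + 3*exp(I*pi/3))*conj(-1)]
      = (1/6)[(7) + (-2 - exp(2*I*pi/3) - exp(-2*I*pi/3) - 3*exp(-I*pi/3)) + (2 + 4*exp(-2*I*pi/3) + exp(2*I*pi/3)) + (-1) + (2 + exp(-2*I*pi/3) + 4*exp(2*I*pi/3)) + (-2 - 3*exp(I*pi/3) - exp(2*I*pi/3) - exp(-2*I*pi/3))] = 0/6 = 0
  <chi_rho, chi_4> = (1/6)[1*(7)*conj(1) + 1*(2 + 3*exp(-I*pi/3) + exp(-2*I*pi/3) + exp(2*I*pi/3))*conj(exp(-2*I*pi/3)) + 1*(2 + 4*exp(-2*I*pi/3) + exp(2*I*pi/3))*conj(exp(2*I*pi/3)) + 1*(1)*conj(1) + 1*(2 + exp(-2*I*pi/3) + 4*exp(2*I*pi/3))*conj(exp(-2*I*pi/3)) + 1*(2 + exp(-2*I*pi/3) + exp(2*I*pi/3) + 3*exp(I*pi/3))*conj(exp(2*I*pi/3))]
      = (1/6)[(7) + (1 + exp(-2*I*pi/3) + 2*exp(2*I*pi/3) + 3*exp(I*pi/3)) + (1 + 2*exp(-2*I*pi/3) + 4*exp(2*I*pi/3)) + (1) + (1 + 4*exp(-2*I*pi/3) + 2*exp(2*I*pi/3)) + (1 + 3*exp(-I*pi/3) + 2*exp(-2*I*pi/3) + exp(2*I*pi/3))] = 6/6 = 1
  <chi_rho, chi_5> = (1/6)[1*(7)*conj(1) + 1*(2 + 3*exp(-I*pi/3) + exp(-2*I*pi/3) + exp(2*I*pi/3))*conj(exp(-I*pi/3)) + 1*(2 + 4*exp(-2*I*pi/3) + exp(2*I*pi/3))*conj(exp(-2*I*pi/3)) + 1*(1)*conj(-1) + 1*(2 + exp(-2*I*pi/3) + 4*exp(2*I*pi/3))*conj(exp(2*I*pi/3)) + 1*(2 + exp(-2*I*pi/3) + exp(2*I*pi/3) + 3*exp(I*pi/3))*conj(exp(I*pi/3))]
      = (1/6)[(7) + (2 + exp(-I*pi/3) + 2*exp(I*pi/3)) + (4 + exp(-2*I*pi/3) + 2*exp(2*I*pi/3)) + (-1) + (4 + 2*exp(-2*I*pi/3) + exp(2*I*pi/3)) + (2 + 2*exp(-I*pi/3) + exp(I*pi/3))] = 18/6 = 3
(Exp terms are combined using exp(i*s)*conj(exp(i*t)) = exp(i*(s-t)), and sums of them are collapsed using the identity that for every m > 1 the m distinct m-th roots of unity sum to 0, e.g. 1 + exp(2*I*pi/3) + exp(-2*I*pi/3) = 0.)
Dimension check: dim(rho) = sum (mult * dim) = 2*1 + 0*1 + 1*1 + 0*1 + 1*1 + 3*1 = 7 = chi_rho(e) = 7.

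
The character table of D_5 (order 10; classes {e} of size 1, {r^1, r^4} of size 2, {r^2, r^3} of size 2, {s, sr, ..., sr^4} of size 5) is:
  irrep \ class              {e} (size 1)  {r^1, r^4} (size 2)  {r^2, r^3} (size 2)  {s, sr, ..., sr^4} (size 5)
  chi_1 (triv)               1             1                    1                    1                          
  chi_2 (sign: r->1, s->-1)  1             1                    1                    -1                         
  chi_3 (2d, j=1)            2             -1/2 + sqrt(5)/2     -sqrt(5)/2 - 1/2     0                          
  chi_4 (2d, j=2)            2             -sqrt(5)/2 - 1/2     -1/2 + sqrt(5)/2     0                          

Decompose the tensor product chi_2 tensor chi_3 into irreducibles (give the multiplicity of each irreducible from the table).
chi_2 tensor chi_3 = chi_3 (all other irreducibles have multiplicity 0).

Argument: The character of a tensor product is the pointwise product (chi_2 * chi_3)(C) = chi_2(C) * chi_3(C):
  {e}: (1)*(2), {r^1, r^4}: (1)*(-1/2 + sqrt(5)/2), {r^2, r^3}: (1)*(-sqrt(5)/2 - 1/2), {s, sr, ..., sr^4}: (-1)*(0)
so (chi_2 * chi_3) takes values
  {e} -> 2, {r^1, r^4} -> -1/2 + sqrt(5)/2, {r^2, r^3} -> -sqrt(5)/2 - 1/2, {s, sr, ..., sr^4} -> 0.
Now take the inner product of this character with each irreducible chi from the table, <chi_2*chi_3, chi> = (1/10) sum_C |C| (chi_2*chi_3)(C) conj(chi(C)):
  <chi_2*chi_3, chi_1> = (1/10)[1*(2)*conj(1) + 2*(-1/2 + sqrt(5)/2)*conj(1) + 2*(-sqrt(5)/2 - 1/2)*conj(1) + 5*(0)*conj(1)]
      = (1/10)[(2) + (-1 + sqrt(5)) + (-sqrt(5) - 1) + (0)] = 0/10 = 0
  <chi_2*chi_3, chi_2> = (1/10)[1*(2)*conj(1) + 2*(-1/2 + sqrt(5)/2)*conj(1) + 2*(-sqrt(5)/2 - 1/2)*conj(1) + 5*(0)*conj(-1)]
      = (1/10)[(2) + (-1 + sqrt(5)) + (-sqrt(5) - 1) + (0)] = 0/10 = 0
  <chi_2*chi_3, chi_3> = (1/10)[1*(2)*conj(2) + 2*(-1/2 + sqrt(5)/2)*conj(-1/2 + sqrt(5)/2) + 2*(-sqrt(5)/2 - 1/2)*conj(-sqrt(5)/2 - 1/2) + 5*(0)*conj(0)]
      = (1/10)[(4) + (3 - sqrt(5)) + (sqrt(5) + 3) + (0)] = 10/10 = 1
  <chi_2*chi_3, chi_4> = (1/10)[1*(2)*conj(2) + 2*(-1/2 + sqrt(5)/2)*conj(-sqrt(5)/2 - 1/2) + 2*(-sqrt(5)/2 - 1/2)*conj(-1/2 + sqrt(5)/2) + 5*(0)*conj(0)]
      = (1/10)[(4) + (-2) + (-2) + (0)] = 0/10 = 0
Hence the multiplicities are chi_3: 1. Dimension check: dim(chi_2)*dim(chi_3) = 1*2 = 2 and sum (mult * dim) = 1*2 = 2.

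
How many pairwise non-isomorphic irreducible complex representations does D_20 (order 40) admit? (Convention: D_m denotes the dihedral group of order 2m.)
13

Derivation: The number of irreducible complex representations of a finite group equals its number of conjugacy classes. D_20 has 13 conjugacy classes (n/2 + 3 for n even), so D_20 (order 40) has exactly 13 irreducible complex representations.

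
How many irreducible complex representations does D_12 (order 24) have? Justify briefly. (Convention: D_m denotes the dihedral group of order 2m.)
9

The number of irreducible complex representations of a finite group equals its number of conjugacy classes. D_12 has 9 conjugacy classes (n/2 + 3 for n even), so D_12 (order 24) has exactly 9 irreducible complex representations.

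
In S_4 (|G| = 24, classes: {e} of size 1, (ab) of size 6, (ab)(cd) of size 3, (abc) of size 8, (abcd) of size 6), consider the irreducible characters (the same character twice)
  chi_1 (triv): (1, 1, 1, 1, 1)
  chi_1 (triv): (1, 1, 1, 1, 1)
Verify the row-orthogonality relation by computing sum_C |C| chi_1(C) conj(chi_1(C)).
Sum = 24 = |G| = 24; so <chi_1, chi_1> = 1 (norm-1 confirms irreducibility).

Justification: Compute term by term over conjugacy classes (|C| * chi_1(C) * conj(chi_1(C))):
  1*(1)*conj(1) + 6*(1)*conj(1) + 3*(1)*conj(1) + 8*(1)*conj(1) + 6*(1)*conj(1)
  = (1) + (6) + (3) + (8) + (6)
  = 24.
Dividing by |G| = 24 gives 24/24 = 1, matching the row-orthogonality relation <chi_1, chi_1> = [chi_1 = chi_1].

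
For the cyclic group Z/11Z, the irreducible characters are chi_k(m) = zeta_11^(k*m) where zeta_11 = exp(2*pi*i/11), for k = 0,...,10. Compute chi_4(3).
chi_4(3) = zeta_11^12 = exp(2*I*pi/11)

Explanation: chi_4(3) = zeta_11^(4*3) = zeta_11^12. Since zeta_11^11 = 1, this equals zeta_11^1 = exp(2*pi*i*1/11) = exp(2*I*pi/11).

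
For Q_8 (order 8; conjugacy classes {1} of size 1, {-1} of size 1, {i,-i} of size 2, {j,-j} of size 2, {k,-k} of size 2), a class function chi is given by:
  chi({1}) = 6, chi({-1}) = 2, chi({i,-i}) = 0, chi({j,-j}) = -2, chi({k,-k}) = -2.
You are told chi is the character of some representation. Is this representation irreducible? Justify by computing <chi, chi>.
Not irreducible (reducible): <chi, chi> = 7 > 1.

Justification: <chi, chi> = (1/|G|) sum_C |C| * |chi(C)|^2 = (1/8)[1*|6|^2 + 1*|2|^2 + 2*|0|^2 + 2*|-2|^2 + 2*|-2|^2]
  = (1/8)[(36) + (4) + (0) + (8) + (8)] = 56/8 = 7.
A character is irreducible iff <chi, chi> = 1, so this representation is reducible.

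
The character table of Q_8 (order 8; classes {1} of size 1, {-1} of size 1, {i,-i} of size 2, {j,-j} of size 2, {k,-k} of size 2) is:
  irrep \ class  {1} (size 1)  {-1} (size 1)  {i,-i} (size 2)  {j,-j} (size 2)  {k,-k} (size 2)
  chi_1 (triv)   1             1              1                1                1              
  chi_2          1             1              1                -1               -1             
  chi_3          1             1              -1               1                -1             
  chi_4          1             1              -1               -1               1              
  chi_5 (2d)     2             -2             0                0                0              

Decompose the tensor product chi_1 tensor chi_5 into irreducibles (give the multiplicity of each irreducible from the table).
chi_1 tensor chi_5 = chi_5 (all other irreducibles have multiplicity 0).

Justification: The character of a tensor product is the pointwise product (chi_1 * chi_5)(C) = chi_1(C) * chi_5(C):
  {1}: (1)*(2), {-1}: (1)*(-2), {i,-i}: (1)*(0), {j,-j}: (1)*(0), {k,-k}: (1)*(0)
so (chi_1 * chi_5) takes values
  {1} -> 2, {-1} -> -2, {i,-i} -> 0, {j,-j} -> 0, {k,-k} -> 0.
Now take the inner product of this character with each irreducible chi from the table, <chi_1*chi_5, chi> = (1/8) sum_C |C| (chi_1*chi_5)(C) conj(chi(C)):
  <chi_1*chi_5, chi_1> = (1/8)[1*(2)*conj(1) + 1*(-2)*conj(1) + 2*(0)*conj(1) + 2*(0)*conj(1) + 2*(0)*conj(1)]
      = (1/8)[(2) + (-2) + (0) + (0) + (0)] = 0/8 = 0
  <chi_1*chi_5, chi_2> = (1/8)[1*(2)*conj(1) + 1*(-2)*conj(1) + 2*(0)*conj(1) + 2*(0)*conj(-1) + 2*(0)*conj(-1)]
      = (1/8)[(2) + (-2) + (0) + (0) + (0)] = 0/8 = 0
  <chi_1*chi_5, chi_3> = (1/8)[1*(2)*conj(1) + 1*(-2)*conj(1) + 2*(0)*conj(-1) + 2*(0)*conj(1) + 2*(0)*conj(-1)]
      = (1/8)[(2) + (-2) + (0) + (0) + (0)] = 0/8 = 0
  <chi_1*chi_5, chi_4> = (1/8)[1*(2)*conj(1) + 1*(-2)*conj(1) + 2*(0)*conj(-1) + 2*(0)*conj(-1) + 2*(0)*conj(1)]
      = (1/8)[(2) + (-2) + (0) + (0) + (0)] = 0/8 = 0
  <chi_1*chi_5, chi_5> = (1/8)[1*(2)*conj(2) + 1*(-2)*conj(-2) + 2*(0)*conj(0) + 2*(0)*conj(0) + 2*(0)*conj(0)]
      = (1/8)[(4) + (4) + (0) + (0) + (0)] = 8/8 = 1
Hence the multiplicities are chi_5: 1. Dimension check: dim(chi_1)*dim(chi_5) = 1*2 = 2 and sum (mult * dim) = 1*2 = 2.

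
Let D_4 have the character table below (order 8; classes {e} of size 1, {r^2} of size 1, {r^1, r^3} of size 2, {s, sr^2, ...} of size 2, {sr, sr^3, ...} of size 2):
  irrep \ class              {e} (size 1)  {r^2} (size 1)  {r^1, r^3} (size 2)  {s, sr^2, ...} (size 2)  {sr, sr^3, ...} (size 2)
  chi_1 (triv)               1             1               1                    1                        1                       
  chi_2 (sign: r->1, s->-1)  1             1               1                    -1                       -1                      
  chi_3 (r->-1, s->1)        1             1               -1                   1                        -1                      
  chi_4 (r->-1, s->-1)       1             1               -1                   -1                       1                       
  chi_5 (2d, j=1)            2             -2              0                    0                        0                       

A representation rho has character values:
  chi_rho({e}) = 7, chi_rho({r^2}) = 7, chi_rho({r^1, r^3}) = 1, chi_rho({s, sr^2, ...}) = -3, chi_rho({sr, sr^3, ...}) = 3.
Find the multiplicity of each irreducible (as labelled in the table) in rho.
Multiplicities: chi_1: 2, chi_2: 2, chi_3: 0, chi_4: 3, chi_5: 0.

Argument: Use <chi_rho, chi> = (1/|G|) sum_C |C| * chi_rho(C) * conj(chi(C)) with |G| = 8 for each irreducible chi in the table:
  <chi_rho, chi_1> = (1/8)[1*(7)*conj(1) + 1*(7)*conj(1) + 2*(1)*conj(1) + 2*(-3)*conj(1) + 2*(3)*conj(1)]
      = (1/8)[(7) + (7) + (2) + (-6) + (6)] = 16/8 = 2
  <chi_rho, chi_2> = (1/8)[1*(7)*conj(1) + 1*(7)*conj(1) + 2*(1)*conj(1) + 2*(-3)*conj(-1) + 2*(3)*conj(-1)]
      = (1/8)[(7) + (7) + (2) + (6) + (-6)] = 16/8 = 2
  <chi_rho, chi_3> = (1/8)[1*(7)*conj(1) + 1*(7)*conj(1) + 2*(1)*conj(-1) + 2*(-3)*conj(1) + 2*(3)*conj(-1)]
      = (1/8)[(7) + (7) + (-2) + (-6) + (-6)] = 0/8 = 0
  <chi_rho, chi_4> = (1/8)[1*(7)*conj(1) + 1*(7)*conj(1) + 2*(1)*conj(-1) + 2*(-3)*conj(-1) + 2*(3)*conj(1)]
      = (1/8)[(7) + (7) + (-2) + (6) + (6)] = 24/8 = 3
  <chi_rho, chi_5> = (1/8)[1*(7)*conj(2) + 1*(7)*conj(-2) + 2*(1)*conj(0) + 2*(-3)*conj(0) + 2*(3)*conj(0)]
      = (1/8)[(14) + (-14) + (0) + (0) + (0)] = 0/8 = 0
Dimension check: dim(rho) = sum (mult * dim) = 2*1 + 2*1 + 0*1 + 3*1 + 0*2 = 7 = chi_rho(e) = 7.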